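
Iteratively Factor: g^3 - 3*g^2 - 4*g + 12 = (g - 3)*(g^2 - 4) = (g - 3)*(g + 2)*(g - 2)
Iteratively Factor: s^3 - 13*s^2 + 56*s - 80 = (s - 4)*(s^2 - 9*s + 20) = (s - 5)*(s - 4)*(s - 4)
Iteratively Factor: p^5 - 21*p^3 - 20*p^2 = (p)*(p^4 - 21*p^2 - 20*p) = p*(p - 5)*(p^3 + 5*p^2 + 4*p) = p^2*(p - 5)*(p^2 + 5*p + 4) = p^2*(p - 5)*(p + 4)*(p + 1)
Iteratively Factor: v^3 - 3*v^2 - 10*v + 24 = (v - 2)*(v^2 - v - 12) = (v - 2)*(v + 3)*(v - 4)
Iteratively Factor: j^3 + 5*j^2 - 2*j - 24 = (j - 2)*(j^2 + 7*j + 12) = (j - 2)*(j + 4)*(j + 3)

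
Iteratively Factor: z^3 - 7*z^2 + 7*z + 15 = (z + 1)*(z^2 - 8*z + 15) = (z - 5)*(z + 1)*(z - 3)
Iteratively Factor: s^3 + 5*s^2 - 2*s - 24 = (s - 2)*(s^2 + 7*s + 12) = (s - 2)*(s + 3)*(s + 4)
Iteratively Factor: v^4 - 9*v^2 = (v)*(v^3 - 9*v) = v*(v - 3)*(v^2 + 3*v) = v^2*(v - 3)*(v + 3)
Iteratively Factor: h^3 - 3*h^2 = (h)*(h^2 - 3*h) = h^2*(h - 3)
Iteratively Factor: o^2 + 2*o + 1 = (o + 1)*(o + 1)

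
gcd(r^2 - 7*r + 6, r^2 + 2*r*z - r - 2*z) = r - 1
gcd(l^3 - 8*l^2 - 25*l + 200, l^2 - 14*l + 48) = l - 8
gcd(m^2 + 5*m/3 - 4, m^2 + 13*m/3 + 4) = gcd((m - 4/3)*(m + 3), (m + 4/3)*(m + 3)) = m + 3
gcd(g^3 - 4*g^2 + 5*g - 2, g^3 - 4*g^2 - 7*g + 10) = g - 1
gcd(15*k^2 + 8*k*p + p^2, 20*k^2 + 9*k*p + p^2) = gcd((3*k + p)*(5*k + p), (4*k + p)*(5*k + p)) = 5*k + p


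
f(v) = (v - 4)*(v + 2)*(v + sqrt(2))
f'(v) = (v - 4)*(v + 2) + (v - 4)*(v + sqrt(2)) + (v + 2)*(v + sqrt(2)) = 3*v^2 - 4*v + 2*sqrt(2)*v - 8 - 2*sqrt(2)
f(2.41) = -26.82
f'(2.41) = 3.77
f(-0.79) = -3.62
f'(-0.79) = -8.03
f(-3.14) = -14.05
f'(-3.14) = 22.43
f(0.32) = -14.81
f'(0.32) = -10.90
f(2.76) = -24.64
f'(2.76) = 8.79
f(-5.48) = -134.13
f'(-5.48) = 85.68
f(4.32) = 11.60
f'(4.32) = 40.10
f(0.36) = -15.24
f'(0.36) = -10.86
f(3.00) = -22.07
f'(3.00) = 12.66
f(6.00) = 118.63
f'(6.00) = 90.14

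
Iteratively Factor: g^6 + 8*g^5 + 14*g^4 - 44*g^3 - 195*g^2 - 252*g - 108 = (g + 2)*(g^5 + 6*g^4 + 2*g^3 - 48*g^2 - 99*g - 54) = (g + 2)^2*(g^4 + 4*g^3 - 6*g^2 - 36*g - 27) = (g + 1)*(g + 2)^2*(g^3 + 3*g^2 - 9*g - 27) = (g + 1)*(g + 2)^2*(g + 3)*(g^2 - 9) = (g + 1)*(g + 2)^2*(g + 3)^2*(g - 3)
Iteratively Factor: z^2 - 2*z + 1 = (z - 1)*(z - 1)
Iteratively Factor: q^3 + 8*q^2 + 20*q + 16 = (q + 2)*(q^2 + 6*q + 8) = (q + 2)*(q + 4)*(q + 2)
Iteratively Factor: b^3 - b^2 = (b)*(b^2 - b) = b*(b - 1)*(b)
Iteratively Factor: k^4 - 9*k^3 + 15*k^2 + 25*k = (k + 1)*(k^3 - 10*k^2 + 25*k) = (k - 5)*(k + 1)*(k^2 - 5*k) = k*(k - 5)*(k + 1)*(k - 5)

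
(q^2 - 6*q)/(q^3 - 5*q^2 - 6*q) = 1/(q + 1)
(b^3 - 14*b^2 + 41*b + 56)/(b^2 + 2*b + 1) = (b^2 - 15*b + 56)/(b + 1)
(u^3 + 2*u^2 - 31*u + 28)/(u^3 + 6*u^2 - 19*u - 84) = (u - 1)/(u + 3)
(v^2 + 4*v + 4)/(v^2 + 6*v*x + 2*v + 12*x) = (v + 2)/(v + 6*x)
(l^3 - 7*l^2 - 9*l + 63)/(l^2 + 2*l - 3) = (l^2 - 10*l + 21)/(l - 1)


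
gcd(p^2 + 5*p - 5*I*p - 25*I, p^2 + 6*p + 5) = p + 5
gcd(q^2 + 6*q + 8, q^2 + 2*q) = q + 2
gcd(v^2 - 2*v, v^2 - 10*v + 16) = v - 2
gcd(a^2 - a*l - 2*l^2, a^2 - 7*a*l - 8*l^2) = a + l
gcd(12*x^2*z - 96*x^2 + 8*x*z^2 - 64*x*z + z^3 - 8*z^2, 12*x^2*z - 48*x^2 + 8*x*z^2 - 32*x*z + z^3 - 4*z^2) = 12*x^2 + 8*x*z + z^2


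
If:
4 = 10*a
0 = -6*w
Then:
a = 2/5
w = 0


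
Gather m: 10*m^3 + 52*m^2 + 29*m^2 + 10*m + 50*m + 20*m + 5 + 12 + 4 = 10*m^3 + 81*m^2 + 80*m + 21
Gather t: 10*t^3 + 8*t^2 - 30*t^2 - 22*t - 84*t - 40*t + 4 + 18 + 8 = 10*t^3 - 22*t^2 - 146*t + 30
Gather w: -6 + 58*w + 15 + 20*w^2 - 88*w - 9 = 20*w^2 - 30*w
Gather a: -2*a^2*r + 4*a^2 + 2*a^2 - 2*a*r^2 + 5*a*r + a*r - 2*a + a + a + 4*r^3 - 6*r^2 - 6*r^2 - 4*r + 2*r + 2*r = a^2*(6 - 2*r) + a*(-2*r^2 + 6*r) + 4*r^3 - 12*r^2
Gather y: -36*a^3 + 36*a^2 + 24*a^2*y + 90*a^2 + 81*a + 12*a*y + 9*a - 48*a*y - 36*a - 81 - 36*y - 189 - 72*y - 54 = -36*a^3 + 126*a^2 + 54*a + y*(24*a^2 - 36*a - 108) - 324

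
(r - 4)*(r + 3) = r^2 - r - 12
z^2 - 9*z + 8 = (z - 8)*(z - 1)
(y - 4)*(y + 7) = y^2 + 3*y - 28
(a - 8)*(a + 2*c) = a^2 + 2*a*c - 8*a - 16*c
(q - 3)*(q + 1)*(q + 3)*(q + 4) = q^4 + 5*q^3 - 5*q^2 - 45*q - 36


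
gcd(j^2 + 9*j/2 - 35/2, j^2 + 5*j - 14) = j + 7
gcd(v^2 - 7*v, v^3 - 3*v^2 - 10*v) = v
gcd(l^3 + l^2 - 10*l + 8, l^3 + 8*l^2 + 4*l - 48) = l^2 + 2*l - 8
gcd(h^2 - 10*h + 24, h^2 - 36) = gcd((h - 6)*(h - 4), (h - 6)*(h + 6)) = h - 6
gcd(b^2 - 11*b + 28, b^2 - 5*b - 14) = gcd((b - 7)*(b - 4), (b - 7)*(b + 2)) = b - 7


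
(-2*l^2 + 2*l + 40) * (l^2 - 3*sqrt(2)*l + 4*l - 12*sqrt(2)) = -2*l^4 - 6*l^3 + 6*sqrt(2)*l^3 + 18*sqrt(2)*l^2 + 48*l^2 - 144*sqrt(2)*l + 160*l - 480*sqrt(2)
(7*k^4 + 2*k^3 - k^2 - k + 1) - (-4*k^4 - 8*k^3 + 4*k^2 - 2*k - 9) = 11*k^4 + 10*k^3 - 5*k^2 + k + 10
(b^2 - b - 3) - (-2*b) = b^2 + b - 3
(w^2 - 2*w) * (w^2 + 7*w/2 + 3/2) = w^4 + 3*w^3/2 - 11*w^2/2 - 3*w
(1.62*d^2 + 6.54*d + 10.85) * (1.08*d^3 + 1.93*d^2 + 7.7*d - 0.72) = 1.7496*d^5 + 10.1898*d^4 + 36.8142*d^3 + 70.1321*d^2 + 78.8362*d - 7.812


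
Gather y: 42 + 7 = 49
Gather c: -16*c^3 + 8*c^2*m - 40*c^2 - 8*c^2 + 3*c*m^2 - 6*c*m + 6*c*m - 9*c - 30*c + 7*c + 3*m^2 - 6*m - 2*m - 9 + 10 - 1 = -16*c^3 + c^2*(8*m - 48) + c*(3*m^2 - 32) + 3*m^2 - 8*m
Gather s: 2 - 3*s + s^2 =s^2 - 3*s + 2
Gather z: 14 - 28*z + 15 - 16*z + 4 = 33 - 44*z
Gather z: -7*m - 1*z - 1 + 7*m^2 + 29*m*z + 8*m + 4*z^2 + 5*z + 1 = 7*m^2 + m + 4*z^2 + z*(29*m + 4)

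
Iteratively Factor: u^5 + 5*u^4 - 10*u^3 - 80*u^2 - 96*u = (u - 4)*(u^4 + 9*u^3 + 26*u^2 + 24*u) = (u - 4)*(u + 4)*(u^3 + 5*u^2 + 6*u) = u*(u - 4)*(u + 4)*(u^2 + 5*u + 6) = u*(u - 4)*(u + 3)*(u + 4)*(u + 2)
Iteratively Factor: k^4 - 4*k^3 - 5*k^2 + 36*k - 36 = (k - 2)*(k^3 - 2*k^2 - 9*k + 18) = (k - 2)^2*(k^2 - 9) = (k - 3)*(k - 2)^2*(k + 3)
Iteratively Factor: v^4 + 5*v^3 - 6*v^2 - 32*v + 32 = (v - 2)*(v^3 + 7*v^2 + 8*v - 16) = (v - 2)*(v - 1)*(v^2 + 8*v + 16) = (v - 2)*(v - 1)*(v + 4)*(v + 4)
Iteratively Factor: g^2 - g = (g)*(g - 1)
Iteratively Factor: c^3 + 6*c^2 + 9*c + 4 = (c + 1)*(c^2 + 5*c + 4) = (c + 1)*(c + 4)*(c + 1)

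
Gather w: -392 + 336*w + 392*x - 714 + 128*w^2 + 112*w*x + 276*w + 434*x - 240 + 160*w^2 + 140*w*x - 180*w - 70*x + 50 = 288*w^2 + w*(252*x + 432) + 756*x - 1296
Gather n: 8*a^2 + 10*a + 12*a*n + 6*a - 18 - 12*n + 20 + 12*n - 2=8*a^2 + 12*a*n + 16*a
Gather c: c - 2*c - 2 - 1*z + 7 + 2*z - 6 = -c + z - 1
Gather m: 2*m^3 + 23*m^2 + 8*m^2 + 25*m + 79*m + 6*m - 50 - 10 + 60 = 2*m^3 + 31*m^2 + 110*m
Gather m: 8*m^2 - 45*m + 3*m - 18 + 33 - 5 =8*m^2 - 42*m + 10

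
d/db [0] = 0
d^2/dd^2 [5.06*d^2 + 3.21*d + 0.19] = 10.1200000000000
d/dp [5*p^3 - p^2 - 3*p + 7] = 15*p^2 - 2*p - 3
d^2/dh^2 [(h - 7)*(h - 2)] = 2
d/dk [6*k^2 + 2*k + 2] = 12*k + 2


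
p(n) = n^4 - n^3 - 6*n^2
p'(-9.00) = -3051.00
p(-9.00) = 6804.00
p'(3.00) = 45.00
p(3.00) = 0.00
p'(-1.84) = -12.99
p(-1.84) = -2.62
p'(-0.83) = 5.61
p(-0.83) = -3.09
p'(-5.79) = -807.51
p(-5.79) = 1116.83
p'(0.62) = -7.64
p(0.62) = -2.40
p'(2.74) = 26.88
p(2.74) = -9.25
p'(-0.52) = 4.87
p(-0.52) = -1.41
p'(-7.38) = -1682.62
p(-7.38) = 3041.53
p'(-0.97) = 5.17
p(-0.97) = -3.85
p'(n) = 4*n^3 - 3*n^2 - 12*n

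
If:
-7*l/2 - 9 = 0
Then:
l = -18/7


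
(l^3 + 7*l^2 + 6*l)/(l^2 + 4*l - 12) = l*(l + 1)/(l - 2)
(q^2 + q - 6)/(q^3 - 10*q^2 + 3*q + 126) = (q - 2)/(q^2 - 13*q + 42)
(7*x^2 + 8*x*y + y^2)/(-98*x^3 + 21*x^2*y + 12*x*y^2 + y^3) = (-x - y)/(14*x^2 - 5*x*y - y^2)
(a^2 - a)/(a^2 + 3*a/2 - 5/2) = 2*a/(2*a + 5)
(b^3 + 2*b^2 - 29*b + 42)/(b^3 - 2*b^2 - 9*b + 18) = (b + 7)/(b + 3)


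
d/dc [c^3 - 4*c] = 3*c^2 - 4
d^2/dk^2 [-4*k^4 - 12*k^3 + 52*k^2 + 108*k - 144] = -48*k^2 - 72*k + 104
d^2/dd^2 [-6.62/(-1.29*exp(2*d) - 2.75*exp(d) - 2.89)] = (6.62*(2.58*exp(d) + 2.75)*(5.16*exp(d) + 5.5)*exp(d) - (34.1592*exp(d) + 18.205)*(1.29*exp(2*d) + 2.75*exp(d) + 2.89))*exp(d)/(1.29*exp(2*d) + 2.75*exp(d) + 2.89)^3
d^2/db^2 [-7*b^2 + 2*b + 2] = -14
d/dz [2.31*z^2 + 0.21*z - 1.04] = 4.62*z + 0.21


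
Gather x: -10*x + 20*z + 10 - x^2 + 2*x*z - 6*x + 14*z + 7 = -x^2 + x*(2*z - 16) + 34*z + 17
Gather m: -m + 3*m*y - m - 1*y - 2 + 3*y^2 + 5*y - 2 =m*(3*y - 2) + 3*y^2 + 4*y - 4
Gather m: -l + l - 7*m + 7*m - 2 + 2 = 0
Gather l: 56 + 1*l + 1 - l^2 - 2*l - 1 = -l^2 - l + 56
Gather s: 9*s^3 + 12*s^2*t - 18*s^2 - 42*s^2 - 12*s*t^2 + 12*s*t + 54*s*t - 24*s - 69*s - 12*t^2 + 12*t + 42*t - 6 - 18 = 9*s^3 + s^2*(12*t - 60) + s*(-12*t^2 + 66*t - 93) - 12*t^2 + 54*t - 24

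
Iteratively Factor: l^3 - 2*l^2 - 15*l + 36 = (l - 3)*(l^2 + l - 12) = (l - 3)*(l + 4)*(l - 3)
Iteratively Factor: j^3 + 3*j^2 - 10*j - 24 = (j - 3)*(j^2 + 6*j + 8) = (j - 3)*(j + 2)*(j + 4)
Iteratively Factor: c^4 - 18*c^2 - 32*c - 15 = (c + 1)*(c^3 - c^2 - 17*c - 15) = (c - 5)*(c + 1)*(c^2 + 4*c + 3) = (c - 5)*(c + 1)^2*(c + 3)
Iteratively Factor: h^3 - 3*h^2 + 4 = (h + 1)*(h^2 - 4*h + 4) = (h - 2)*(h + 1)*(h - 2)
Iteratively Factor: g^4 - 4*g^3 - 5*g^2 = (g + 1)*(g^3 - 5*g^2) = g*(g + 1)*(g^2 - 5*g) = g*(g - 5)*(g + 1)*(g)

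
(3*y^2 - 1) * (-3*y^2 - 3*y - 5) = -9*y^4 - 9*y^3 - 12*y^2 + 3*y + 5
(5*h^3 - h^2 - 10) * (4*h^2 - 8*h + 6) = 20*h^5 - 44*h^4 + 38*h^3 - 46*h^2 + 80*h - 60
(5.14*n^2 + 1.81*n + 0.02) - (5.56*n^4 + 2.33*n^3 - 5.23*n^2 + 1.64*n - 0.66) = -5.56*n^4 - 2.33*n^3 + 10.37*n^2 + 0.17*n + 0.68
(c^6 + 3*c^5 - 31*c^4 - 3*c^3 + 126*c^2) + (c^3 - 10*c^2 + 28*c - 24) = c^6 + 3*c^5 - 31*c^4 - 2*c^3 + 116*c^2 + 28*c - 24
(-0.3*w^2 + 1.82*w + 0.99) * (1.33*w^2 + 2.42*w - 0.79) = -0.399*w^4 + 1.6946*w^3 + 5.9581*w^2 + 0.958*w - 0.7821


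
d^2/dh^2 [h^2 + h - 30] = 2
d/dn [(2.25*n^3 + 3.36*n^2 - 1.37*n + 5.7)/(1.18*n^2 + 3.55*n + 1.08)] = (2.655*n^4 + 15.975*n^3 + 20.8346*n^2 - 6.1944*n - 21.7146)/(1.3924*n^4 + 8.378*n^3 + 15.1513*n^2 + 7.668*n + 1.1664)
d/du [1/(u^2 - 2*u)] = 2*(1 - u)/(u^2*(u - 2)^2)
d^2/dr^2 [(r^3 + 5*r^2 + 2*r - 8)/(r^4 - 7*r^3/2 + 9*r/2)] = 4*(4*r^9 + 60*r^8 - 162*r^7 - 425*r^6 + 1623*r^5 - 1515*r^4 - 81*r^3 + 1512*r^2 - 648)/(r^3*(8*r^9 - 84*r^8 + 294*r^7 - 235*r^6 - 756*r^5 + 1323*r^4 + 486*r^3 - 1701*r^2 + 729))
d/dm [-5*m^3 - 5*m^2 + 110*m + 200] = -15*m^2 - 10*m + 110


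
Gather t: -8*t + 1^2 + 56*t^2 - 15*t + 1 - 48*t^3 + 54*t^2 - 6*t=-48*t^3 + 110*t^2 - 29*t + 2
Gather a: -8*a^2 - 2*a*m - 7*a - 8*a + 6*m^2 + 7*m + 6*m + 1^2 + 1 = -8*a^2 + a*(-2*m - 15) + 6*m^2 + 13*m + 2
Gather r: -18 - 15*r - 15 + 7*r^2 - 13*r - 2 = 7*r^2 - 28*r - 35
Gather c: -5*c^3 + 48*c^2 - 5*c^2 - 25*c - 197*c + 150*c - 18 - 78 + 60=-5*c^3 + 43*c^2 - 72*c - 36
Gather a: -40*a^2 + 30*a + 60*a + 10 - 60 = -40*a^2 + 90*a - 50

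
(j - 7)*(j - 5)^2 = j^3 - 17*j^2 + 95*j - 175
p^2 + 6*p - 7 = (p - 1)*(p + 7)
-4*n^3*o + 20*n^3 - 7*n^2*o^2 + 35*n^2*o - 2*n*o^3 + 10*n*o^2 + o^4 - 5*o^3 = (-4*n + o)*(n + o)^2*(o - 5)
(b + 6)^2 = b^2 + 12*b + 36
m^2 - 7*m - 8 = (m - 8)*(m + 1)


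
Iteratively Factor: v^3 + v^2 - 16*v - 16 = (v + 4)*(v^2 - 3*v - 4) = (v + 1)*(v + 4)*(v - 4)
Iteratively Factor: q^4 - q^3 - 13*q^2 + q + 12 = (q - 4)*(q^3 + 3*q^2 - q - 3) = (q - 4)*(q + 3)*(q^2 - 1) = (q - 4)*(q + 1)*(q + 3)*(q - 1)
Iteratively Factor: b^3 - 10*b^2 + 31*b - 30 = (b - 3)*(b^2 - 7*b + 10) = (b - 5)*(b - 3)*(b - 2)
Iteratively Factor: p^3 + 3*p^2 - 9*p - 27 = (p + 3)*(p^2 - 9) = (p - 3)*(p + 3)*(p + 3)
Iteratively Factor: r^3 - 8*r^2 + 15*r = (r)*(r^2 - 8*r + 15) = r*(r - 5)*(r - 3)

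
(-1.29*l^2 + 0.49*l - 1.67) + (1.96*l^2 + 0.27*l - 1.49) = 0.67*l^2 + 0.76*l - 3.16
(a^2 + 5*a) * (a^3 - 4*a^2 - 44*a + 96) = a^5 + a^4 - 64*a^3 - 124*a^2 + 480*a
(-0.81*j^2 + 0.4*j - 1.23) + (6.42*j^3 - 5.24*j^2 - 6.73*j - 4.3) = 6.42*j^3 - 6.05*j^2 - 6.33*j - 5.53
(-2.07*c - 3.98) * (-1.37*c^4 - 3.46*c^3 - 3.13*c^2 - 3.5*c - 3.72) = 2.8359*c^5 + 12.6148*c^4 + 20.2499*c^3 + 19.7024*c^2 + 21.6304*c + 14.8056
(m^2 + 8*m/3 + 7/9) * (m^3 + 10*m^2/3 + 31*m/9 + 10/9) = m^5 + 6*m^4 + 118*m^3/9 + 116*m^2/9 + 457*m/81 + 70/81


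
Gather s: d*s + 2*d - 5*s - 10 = 2*d + s*(d - 5) - 10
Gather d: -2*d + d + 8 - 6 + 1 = 3 - d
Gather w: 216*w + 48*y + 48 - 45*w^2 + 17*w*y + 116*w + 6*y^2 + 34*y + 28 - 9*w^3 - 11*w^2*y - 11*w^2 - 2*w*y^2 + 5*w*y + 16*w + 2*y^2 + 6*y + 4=-9*w^3 + w^2*(-11*y - 56) + w*(-2*y^2 + 22*y + 348) + 8*y^2 + 88*y + 80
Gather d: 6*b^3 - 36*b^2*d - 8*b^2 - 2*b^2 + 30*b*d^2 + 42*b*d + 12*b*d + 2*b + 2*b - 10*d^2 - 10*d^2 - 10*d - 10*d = 6*b^3 - 10*b^2 + 4*b + d^2*(30*b - 20) + d*(-36*b^2 + 54*b - 20)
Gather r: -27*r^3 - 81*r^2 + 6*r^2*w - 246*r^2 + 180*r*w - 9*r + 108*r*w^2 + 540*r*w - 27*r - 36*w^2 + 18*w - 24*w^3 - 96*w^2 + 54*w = -27*r^3 + r^2*(6*w - 327) + r*(108*w^2 + 720*w - 36) - 24*w^3 - 132*w^2 + 72*w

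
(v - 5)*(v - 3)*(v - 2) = v^3 - 10*v^2 + 31*v - 30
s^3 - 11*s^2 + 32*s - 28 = (s - 7)*(s - 2)^2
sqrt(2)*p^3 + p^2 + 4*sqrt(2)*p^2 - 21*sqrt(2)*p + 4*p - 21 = (p - 3)*(p + 7)*(sqrt(2)*p + 1)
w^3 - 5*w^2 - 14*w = w*(w - 7)*(w + 2)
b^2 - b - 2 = (b - 2)*(b + 1)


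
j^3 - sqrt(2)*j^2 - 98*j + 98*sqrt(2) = (j - 7*sqrt(2))*(j - sqrt(2))*(j + 7*sqrt(2))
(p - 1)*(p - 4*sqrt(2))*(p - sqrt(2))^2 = p^4 - 6*sqrt(2)*p^3 - p^3 + 6*sqrt(2)*p^2 + 18*p^2 - 18*p - 8*sqrt(2)*p + 8*sqrt(2)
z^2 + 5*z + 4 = (z + 1)*(z + 4)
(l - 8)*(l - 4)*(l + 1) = l^3 - 11*l^2 + 20*l + 32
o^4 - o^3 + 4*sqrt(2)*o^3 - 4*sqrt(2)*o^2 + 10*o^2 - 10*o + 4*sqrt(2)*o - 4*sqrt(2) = (o - 1)*(o + sqrt(2))^2*(o + 2*sqrt(2))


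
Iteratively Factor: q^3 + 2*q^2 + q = (q + 1)*(q^2 + q) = (q + 1)^2*(q)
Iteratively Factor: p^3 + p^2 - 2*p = (p - 1)*(p^2 + 2*p) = p*(p - 1)*(p + 2)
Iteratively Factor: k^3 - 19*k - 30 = (k - 5)*(k^2 + 5*k + 6) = (k - 5)*(k + 3)*(k + 2)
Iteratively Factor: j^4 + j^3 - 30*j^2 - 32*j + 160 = (j + 4)*(j^3 - 3*j^2 - 18*j + 40) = (j - 5)*(j + 4)*(j^2 + 2*j - 8) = (j - 5)*(j + 4)^2*(j - 2)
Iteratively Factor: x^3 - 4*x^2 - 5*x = (x)*(x^2 - 4*x - 5) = x*(x - 5)*(x + 1)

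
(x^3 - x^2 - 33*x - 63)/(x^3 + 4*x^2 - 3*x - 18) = (x - 7)/(x - 2)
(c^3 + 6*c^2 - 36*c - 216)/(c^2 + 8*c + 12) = (c^2 - 36)/(c + 2)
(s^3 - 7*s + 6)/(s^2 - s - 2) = (s^2 + 2*s - 3)/(s + 1)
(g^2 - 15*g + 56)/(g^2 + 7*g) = (g^2 - 15*g + 56)/(g*(g + 7))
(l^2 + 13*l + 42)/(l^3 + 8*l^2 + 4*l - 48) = (l + 7)/(l^2 + 2*l - 8)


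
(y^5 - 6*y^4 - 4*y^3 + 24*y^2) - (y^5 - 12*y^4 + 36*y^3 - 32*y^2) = 6*y^4 - 40*y^3 + 56*y^2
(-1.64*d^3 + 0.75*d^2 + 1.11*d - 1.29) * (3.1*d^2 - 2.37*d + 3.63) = -5.084*d^5 + 6.2118*d^4 - 4.2897*d^3 - 3.9072*d^2 + 7.0866*d - 4.6827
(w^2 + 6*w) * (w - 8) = w^3 - 2*w^2 - 48*w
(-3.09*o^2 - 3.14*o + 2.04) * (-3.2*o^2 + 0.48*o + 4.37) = 9.888*o^4 + 8.5648*o^3 - 21.5385*o^2 - 12.7426*o + 8.9148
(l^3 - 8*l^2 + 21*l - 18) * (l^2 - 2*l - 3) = l^5 - 10*l^4 + 34*l^3 - 36*l^2 - 27*l + 54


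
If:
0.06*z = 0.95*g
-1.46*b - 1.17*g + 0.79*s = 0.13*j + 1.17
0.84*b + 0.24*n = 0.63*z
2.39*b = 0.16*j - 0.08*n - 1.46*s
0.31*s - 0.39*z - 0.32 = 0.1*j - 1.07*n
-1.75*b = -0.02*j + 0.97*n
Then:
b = -4.27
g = -0.06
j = 232.95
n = 12.51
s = 31.83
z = -0.93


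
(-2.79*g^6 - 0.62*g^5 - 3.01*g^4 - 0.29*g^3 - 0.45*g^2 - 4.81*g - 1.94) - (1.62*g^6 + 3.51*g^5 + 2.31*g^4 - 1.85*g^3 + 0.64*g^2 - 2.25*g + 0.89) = -4.41*g^6 - 4.13*g^5 - 5.32*g^4 + 1.56*g^3 - 1.09*g^2 - 2.56*g - 2.83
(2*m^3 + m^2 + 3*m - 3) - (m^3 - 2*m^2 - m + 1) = m^3 + 3*m^2 + 4*m - 4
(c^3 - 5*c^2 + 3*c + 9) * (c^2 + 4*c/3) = c^5 - 11*c^4/3 - 11*c^3/3 + 13*c^2 + 12*c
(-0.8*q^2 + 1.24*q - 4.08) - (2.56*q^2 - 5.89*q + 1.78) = -3.36*q^2 + 7.13*q - 5.86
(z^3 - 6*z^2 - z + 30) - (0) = z^3 - 6*z^2 - z + 30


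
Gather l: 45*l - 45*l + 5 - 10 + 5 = 0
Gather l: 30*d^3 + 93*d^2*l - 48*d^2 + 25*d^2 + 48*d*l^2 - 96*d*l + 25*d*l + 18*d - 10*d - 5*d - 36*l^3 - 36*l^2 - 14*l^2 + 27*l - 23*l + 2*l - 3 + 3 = 30*d^3 - 23*d^2 + 3*d - 36*l^3 + l^2*(48*d - 50) + l*(93*d^2 - 71*d + 6)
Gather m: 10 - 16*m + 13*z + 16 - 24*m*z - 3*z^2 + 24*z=m*(-24*z - 16) - 3*z^2 + 37*z + 26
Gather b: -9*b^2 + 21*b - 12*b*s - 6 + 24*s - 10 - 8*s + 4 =-9*b^2 + b*(21 - 12*s) + 16*s - 12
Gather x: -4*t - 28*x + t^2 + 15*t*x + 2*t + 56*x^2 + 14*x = t^2 - 2*t + 56*x^2 + x*(15*t - 14)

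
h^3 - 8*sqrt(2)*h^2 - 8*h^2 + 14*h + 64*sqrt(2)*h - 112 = (h - 8)*(h - 7*sqrt(2))*(h - sqrt(2))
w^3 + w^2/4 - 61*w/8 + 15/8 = (w - 5/2)*(w - 1/4)*(w + 3)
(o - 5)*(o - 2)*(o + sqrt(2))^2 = o^4 - 7*o^3 + 2*sqrt(2)*o^3 - 14*sqrt(2)*o^2 + 12*o^2 - 14*o + 20*sqrt(2)*o + 20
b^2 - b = b*(b - 1)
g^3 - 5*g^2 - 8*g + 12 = (g - 6)*(g - 1)*(g + 2)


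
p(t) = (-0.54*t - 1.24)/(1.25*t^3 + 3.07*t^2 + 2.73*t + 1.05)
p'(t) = (-0.54*t - 1.24)*(-3.75*t^2 - 6.14*t - 2.73)/(1.25*t^3 + 3.07*t^2 + 2.73*t + 1.05)^2 - 0.54/(1.25*t^3 + 3.07*t^2 + 2.73*t + 1.05)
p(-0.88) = -4.42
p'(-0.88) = 2.77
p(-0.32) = -2.37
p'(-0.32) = 4.86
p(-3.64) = -0.03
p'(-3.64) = -0.01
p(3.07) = -0.04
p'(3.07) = 0.02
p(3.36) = -0.03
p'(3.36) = 0.02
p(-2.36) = -0.01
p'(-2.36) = 0.10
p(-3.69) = -0.03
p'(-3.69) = -0.01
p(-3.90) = -0.02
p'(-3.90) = -0.01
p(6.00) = -0.01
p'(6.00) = 0.00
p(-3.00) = -0.03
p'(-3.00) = 0.00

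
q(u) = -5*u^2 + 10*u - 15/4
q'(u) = 10 - 10*u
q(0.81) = 1.07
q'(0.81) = 1.90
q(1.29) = 0.83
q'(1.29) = -2.90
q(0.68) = 0.74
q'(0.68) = 3.20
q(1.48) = 0.10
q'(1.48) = -4.80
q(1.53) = -0.15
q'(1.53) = -5.30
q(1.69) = -1.13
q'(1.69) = -6.90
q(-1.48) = -29.50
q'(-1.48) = 24.80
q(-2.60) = -63.55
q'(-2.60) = 36.00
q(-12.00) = -843.75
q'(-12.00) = 130.00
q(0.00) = -3.75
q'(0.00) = 10.00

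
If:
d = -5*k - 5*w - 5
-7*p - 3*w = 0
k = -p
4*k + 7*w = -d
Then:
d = -305/11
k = 15/11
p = -15/11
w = 35/11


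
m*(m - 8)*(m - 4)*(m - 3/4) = m^4 - 51*m^3/4 + 41*m^2 - 24*m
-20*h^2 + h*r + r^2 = (-4*h + r)*(5*h + r)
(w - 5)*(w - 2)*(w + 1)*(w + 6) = w^4 - 33*w^2 + 28*w + 60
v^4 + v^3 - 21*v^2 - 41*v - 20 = (v - 5)*(v + 1)^2*(v + 4)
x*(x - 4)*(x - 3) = x^3 - 7*x^2 + 12*x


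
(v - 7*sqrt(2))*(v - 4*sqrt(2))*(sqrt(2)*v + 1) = sqrt(2)*v^3 - 21*v^2 + 45*sqrt(2)*v + 56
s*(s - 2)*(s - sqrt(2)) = s^3 - 2*s^2 - sqrt(2)*s^2 + 2*sqrt(2)*s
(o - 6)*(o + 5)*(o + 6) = o^3 + 5*o^2 - 36*o - 180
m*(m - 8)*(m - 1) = m^3 - 9*m^2 + 8*m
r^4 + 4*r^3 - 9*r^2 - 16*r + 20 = (r - 2)*(r - 1)*(r + 2)*(r + 5)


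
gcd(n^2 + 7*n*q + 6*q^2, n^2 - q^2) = n + q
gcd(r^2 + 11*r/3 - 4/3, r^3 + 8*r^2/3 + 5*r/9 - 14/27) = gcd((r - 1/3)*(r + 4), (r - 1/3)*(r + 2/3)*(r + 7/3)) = r - 1/3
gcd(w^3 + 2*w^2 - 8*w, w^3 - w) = w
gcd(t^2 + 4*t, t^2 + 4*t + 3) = 1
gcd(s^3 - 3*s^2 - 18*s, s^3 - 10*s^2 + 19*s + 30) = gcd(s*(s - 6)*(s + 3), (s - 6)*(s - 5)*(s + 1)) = s - 6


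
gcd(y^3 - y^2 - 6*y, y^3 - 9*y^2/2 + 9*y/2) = y^2 - 3*y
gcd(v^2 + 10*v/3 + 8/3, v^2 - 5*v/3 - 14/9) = 1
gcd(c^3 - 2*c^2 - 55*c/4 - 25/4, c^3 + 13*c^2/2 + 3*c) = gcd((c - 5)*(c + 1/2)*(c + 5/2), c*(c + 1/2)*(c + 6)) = c + 1/2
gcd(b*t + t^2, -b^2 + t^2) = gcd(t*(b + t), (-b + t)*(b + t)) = b + t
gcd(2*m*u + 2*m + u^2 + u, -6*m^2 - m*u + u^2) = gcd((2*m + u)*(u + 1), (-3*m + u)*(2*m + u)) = 2*m + u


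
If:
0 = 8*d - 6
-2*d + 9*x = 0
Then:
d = 3/4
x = 1/6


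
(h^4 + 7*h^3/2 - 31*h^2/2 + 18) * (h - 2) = h^5 + 3*h^4/2 - 45*h^3/2 + 31*h^2 + 18*h - 36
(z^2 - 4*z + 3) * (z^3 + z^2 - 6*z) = z^5 - 3*z^4 - 7*z^3 + 27*z^2 - 18*z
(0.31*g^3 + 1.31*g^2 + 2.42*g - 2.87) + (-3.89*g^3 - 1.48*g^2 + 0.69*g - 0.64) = -3.58*g^3 - 0.17*g^2 + 3.11*g - 3.51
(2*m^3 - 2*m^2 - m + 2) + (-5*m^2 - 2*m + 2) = 2*m^3 - 7*m^2 - 3*m + 4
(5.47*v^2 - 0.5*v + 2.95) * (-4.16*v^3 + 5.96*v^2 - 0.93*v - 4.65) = -22.7552*v^5 + 34.6812*v^4 - 20.3391*v^3 - 7.3885*v^2 - 0.4185*v - 13.7175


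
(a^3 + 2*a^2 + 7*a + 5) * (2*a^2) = 2*a^5 + 4*a^4 + 14*a^3 + 10*a^2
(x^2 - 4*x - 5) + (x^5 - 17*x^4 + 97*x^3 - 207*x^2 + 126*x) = x^5 - 17*x^4 + 97*x^3 - 206*x^2 + 122*x - 5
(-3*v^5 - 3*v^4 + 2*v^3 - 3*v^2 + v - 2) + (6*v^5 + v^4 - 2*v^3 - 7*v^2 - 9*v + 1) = 3*v^5 - 2*v^4 - 10*v^2 - 8*v - 1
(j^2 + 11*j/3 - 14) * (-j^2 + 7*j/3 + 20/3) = -j^4 - 4*j^3/3 + 263*j^2/9 - 74*j/9 - 280/3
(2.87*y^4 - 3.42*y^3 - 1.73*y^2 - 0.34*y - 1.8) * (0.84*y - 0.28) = 2.4108*y^5 - 3.6764*y^4 - 0.4956*y^3 + 0.1988*y^2 - 1.4168*y + 0.504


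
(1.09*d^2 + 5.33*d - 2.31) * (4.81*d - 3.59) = 5.2429*d^3 + 21.7242*d^2 - 30.2458*d + 8.2929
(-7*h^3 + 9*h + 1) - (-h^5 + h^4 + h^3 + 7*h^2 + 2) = h^5 - h^4 - 8*h^3 - 7*h^2 + 9*h - 1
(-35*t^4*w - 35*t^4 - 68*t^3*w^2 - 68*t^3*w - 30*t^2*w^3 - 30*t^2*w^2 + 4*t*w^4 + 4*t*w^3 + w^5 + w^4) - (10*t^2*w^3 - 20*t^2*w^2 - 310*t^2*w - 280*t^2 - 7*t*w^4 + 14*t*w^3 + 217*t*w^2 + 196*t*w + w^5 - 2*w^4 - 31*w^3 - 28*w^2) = -35*t^4*w - 35*t^4 - 68*t^3*w^2 - 68*t^3*w - 40*t^2*w^3 - 10*t^2*w^2 + 310*t^2*w + 280*t^2 + 11*t*w^4 - 10*t*w^3 - 217*t*w^2 - 196*t*w + 3*w^4 + 31*w^3 + 28*w^2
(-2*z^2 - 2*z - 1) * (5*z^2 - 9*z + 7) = -10*z^4 + 8*z^3 - z^2 - 5*z - 7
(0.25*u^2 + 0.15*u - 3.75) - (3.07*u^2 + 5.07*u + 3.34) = -2.82*u^2 - 4.92*u - 7.09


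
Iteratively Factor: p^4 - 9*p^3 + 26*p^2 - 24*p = (p)*(p^3 - 9*p^2 + 26*p - 24) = p*(p - 3)*(p^2 - 6*p + 8) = p*(p - 4)*(p - 3)*(p - 2)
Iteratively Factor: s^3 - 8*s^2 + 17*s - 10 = (s - 2)*(s^2 - 6*s + 5) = (s - 2)*(s - 1)*(s - 5)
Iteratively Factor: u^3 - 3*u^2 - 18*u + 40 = (u + 4)*(u^2 - 7*u + 10) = (u - 2)*(u + 4)*(u - 5)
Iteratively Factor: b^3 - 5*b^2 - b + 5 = (b - 1)*(b^2 - 4*b - 5) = (b - 5)*(b - 1)*(b + 1)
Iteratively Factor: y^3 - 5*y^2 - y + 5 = (y + 1)*(y^2 - 6*y + 5) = (y - 5)*(y + 1)*(y - 1)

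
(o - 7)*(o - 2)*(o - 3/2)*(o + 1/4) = o^4 - 41*o^3/4 + 199*o^2/8 - 113*o/8 - 21/4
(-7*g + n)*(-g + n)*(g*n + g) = 7*g^3*n + 7*g^3 - 8*g^2*n^2 - 8*g^2*n + g*n^3 + g*n^2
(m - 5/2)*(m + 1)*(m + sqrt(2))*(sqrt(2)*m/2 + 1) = sqrt(2)*m^4/2 - 3*sqrt(2)*m^3/4 + 2*m^3 - 3*m^2 - sqrt(2)*m^2/4 - 5*m - 3*sqrt(2)*m/2 - 5*sqrt(2)/2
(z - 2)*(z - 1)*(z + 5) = z^3 + 2*z^2 - 13*z + 10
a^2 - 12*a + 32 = (a - 8)*(a - 4)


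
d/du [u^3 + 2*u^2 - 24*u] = 3*u^2 + 4*u - 24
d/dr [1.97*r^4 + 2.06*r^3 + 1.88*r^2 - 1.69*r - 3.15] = 7.88*r^3 + 6.18*r^2 + 3.76*r - 1.69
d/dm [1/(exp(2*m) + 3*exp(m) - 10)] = (-2*exp(m) - 3)*exp(m)/(exp(2*m) + 3*exp(m) - 10)^2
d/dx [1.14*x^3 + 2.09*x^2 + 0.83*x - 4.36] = 3.42*x^2 + 4.18*x + 0.83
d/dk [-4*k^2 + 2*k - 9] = 2 - 8*k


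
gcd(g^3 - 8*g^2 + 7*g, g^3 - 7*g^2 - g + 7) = g^2 - 8*g + 7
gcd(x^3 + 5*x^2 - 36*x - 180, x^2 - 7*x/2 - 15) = x - 6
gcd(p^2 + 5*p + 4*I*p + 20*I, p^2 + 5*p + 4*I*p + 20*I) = p^2 + p*(5 + 4*I) + 20*I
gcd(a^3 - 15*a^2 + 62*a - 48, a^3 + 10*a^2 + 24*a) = 1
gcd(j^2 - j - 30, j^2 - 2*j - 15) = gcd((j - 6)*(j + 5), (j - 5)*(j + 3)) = 1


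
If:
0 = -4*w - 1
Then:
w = -1/4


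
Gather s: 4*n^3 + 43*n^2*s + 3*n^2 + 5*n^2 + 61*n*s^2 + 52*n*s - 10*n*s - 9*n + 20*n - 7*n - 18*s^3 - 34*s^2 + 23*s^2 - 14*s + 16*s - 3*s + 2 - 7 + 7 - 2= 4*n^3 + 8*n^2 + 4*n - 18*s^3 + s^2*(61*n - 11) + s*(43*n^2 + 42*n - 1)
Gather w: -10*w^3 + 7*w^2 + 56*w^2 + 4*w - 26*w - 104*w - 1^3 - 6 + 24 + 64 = -10*w^3 + 63*w^2 - 126*w + 81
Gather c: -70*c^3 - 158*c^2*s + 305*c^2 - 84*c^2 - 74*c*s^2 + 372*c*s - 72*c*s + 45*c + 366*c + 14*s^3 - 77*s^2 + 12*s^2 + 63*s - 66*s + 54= -70*c^3 + c^2*(221 - 158*s) + c*(-74*s^2 + 300*s + 411) + 14*s^3 - 65*s^2 - 3*s + 54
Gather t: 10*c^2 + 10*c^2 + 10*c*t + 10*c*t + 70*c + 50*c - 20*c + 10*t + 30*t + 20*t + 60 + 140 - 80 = 20*c^2 + 100*c + t*(20*c + 60) + 120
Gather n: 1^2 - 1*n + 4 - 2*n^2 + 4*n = -2*n^2 + 3*n + 5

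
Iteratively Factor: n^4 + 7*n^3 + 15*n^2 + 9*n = (n)*(n^3 + 7*n^2 + 15*n + 9) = n*(n + 3)*(n^2 + 4*n + 3) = n*(n + 1)*(n + 3)*(n + 3)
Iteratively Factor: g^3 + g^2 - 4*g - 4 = (g + 1)*(g^2 - 4) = (g + 1)*(g + 2)*(g - 2)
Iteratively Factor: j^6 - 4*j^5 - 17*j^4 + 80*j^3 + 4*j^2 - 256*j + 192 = (j - 1)*(j^5 - 3*j^4 - 20*j^3 + 60*j^2 + 64*j - 192) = (j - 1)*(j + 4)*(j^4 - 7*j^3 + 8*j^2 + 28*j - 48) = (j - 3)*(j - 1)*(j + 4)*(j^3 - 4*j^2 - 4*j + 16) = (j - 3)*(j - 2)*(j - 1)*(j + 4)*(j^2 - 2*j - 8) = (j - 3)*(j - 2)*(j - 1)*(j + 2)*(j + 4)*(j - 4)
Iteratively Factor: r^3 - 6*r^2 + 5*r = (r)*(r^2 - 6*r + 5) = r*(r - 5)*(r - 1)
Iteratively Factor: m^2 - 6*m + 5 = (m - 5)*(m - 1)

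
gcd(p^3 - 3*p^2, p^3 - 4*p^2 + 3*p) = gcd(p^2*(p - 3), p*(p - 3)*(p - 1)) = p^2 - 3*p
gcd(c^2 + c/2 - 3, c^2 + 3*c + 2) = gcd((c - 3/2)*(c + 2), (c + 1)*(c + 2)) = c + 2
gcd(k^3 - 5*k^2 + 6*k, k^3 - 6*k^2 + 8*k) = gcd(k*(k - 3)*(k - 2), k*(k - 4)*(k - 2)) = k^2 - 2*k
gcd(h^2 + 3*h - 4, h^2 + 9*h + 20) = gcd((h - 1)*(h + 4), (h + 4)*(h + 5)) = h + 4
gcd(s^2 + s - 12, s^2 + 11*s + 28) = s + 4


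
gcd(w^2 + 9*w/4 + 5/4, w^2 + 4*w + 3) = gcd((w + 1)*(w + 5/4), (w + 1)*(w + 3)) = w + 1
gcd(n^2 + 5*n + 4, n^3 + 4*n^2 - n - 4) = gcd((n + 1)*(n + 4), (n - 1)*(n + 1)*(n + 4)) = n^2 + 5*n + 4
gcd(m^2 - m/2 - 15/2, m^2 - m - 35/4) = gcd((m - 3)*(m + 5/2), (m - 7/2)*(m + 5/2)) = m + 5/2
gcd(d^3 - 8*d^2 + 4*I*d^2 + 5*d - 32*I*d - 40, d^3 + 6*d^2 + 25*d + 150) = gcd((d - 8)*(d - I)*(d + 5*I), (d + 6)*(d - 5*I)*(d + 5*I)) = d + 5*I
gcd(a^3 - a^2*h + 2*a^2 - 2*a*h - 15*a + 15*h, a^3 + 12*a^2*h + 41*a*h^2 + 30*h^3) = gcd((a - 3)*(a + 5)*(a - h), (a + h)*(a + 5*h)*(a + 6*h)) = 1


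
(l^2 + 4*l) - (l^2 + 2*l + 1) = 2*l - 1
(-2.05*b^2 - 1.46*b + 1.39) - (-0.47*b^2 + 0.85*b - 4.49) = -1.58*b^2 - 2.31*b + 5.88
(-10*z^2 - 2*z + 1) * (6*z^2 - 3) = -60*z^4 - 12*z^3 + 36*z^2 + 6*z - 3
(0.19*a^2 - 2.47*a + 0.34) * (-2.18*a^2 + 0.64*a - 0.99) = -0.4142*a^4 + 5.5062*a^3 - 2.5101*a^2 + 2.6629*a - 0.3366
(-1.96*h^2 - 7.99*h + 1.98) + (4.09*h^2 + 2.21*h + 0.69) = 2.13*h^2 - 5.78*h + 2.67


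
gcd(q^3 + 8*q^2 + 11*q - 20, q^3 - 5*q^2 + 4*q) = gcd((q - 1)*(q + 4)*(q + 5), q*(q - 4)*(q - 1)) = q - 1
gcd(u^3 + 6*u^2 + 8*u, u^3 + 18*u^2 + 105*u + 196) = u + 4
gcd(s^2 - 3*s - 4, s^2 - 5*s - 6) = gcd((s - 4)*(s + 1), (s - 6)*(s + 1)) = s + 1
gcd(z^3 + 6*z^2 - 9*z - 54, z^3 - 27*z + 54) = z^2 + 3*z - 18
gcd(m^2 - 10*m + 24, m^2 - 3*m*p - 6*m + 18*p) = m - 6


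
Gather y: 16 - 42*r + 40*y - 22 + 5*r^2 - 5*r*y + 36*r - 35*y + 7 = 5*r^2 - 6*r + y*(5 - 5*r) + 1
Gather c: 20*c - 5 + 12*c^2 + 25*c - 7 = 12*c^2 + 45*c - 12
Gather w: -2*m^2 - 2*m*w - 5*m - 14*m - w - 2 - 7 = -2*m^2 - 19*m + w*(-2*m - 1) - 9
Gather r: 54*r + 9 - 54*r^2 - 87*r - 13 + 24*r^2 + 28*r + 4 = -30*r^2 - 5*r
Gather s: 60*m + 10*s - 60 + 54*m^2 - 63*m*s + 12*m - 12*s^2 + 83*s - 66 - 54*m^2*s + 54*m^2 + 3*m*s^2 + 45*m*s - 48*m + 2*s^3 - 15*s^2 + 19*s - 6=108*m^2 + 24*m + 2*s^3 + s^2*(3*m - 27) + s*(-54*m^2 - 18*m + 112) - 132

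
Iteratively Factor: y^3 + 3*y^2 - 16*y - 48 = (y + 4)*(y^2 - y - 12) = (y + 3)*(y + 4)*(y - 4)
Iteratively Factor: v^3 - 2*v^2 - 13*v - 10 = (v - 5)*(v^2 + 3*v + 2) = (v - 5)*(v + 1)*(v + 2)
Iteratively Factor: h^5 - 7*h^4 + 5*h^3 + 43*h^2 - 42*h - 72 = (h - 4)*(h^4 - 3*h^3 - 7*h^2 + 15*h + 18) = (h - 4)*(h - 3)*(h^3 - 7*h - 6) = (h - 4)*(h - 3)*(h + 1)*(h^2 - h - 6) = (h - 4)*(h - 3)^2*(h + 1)*(h + 2)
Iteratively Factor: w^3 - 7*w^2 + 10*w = (w - 2)*(w^2 - 5*w) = w*(w - 2)*(w - 5)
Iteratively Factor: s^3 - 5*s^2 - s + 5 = (s - 5)*(s^2 - 1) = (s - 5)*(s + 1)*(s - 1)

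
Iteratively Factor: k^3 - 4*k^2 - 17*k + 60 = (k - 5)*(k^2 + k - 12) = (k - 5)*(k - 3)*(k + 4)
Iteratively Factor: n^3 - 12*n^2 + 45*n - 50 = (n - 5)*(n^2 - 7*n + 10) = (n - 5)^2*(n - 2)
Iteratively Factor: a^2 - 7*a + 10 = (a - 5)*(a - 2)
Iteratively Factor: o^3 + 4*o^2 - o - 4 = (o + 4)*(o^2 - 1) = (o - 1)*(o + 4)*(o + 1)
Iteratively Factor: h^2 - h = (h)*(h - 1)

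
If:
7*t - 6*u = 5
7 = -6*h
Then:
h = -7/6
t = 6*u/7 + 5/7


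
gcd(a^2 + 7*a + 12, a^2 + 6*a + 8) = a + 4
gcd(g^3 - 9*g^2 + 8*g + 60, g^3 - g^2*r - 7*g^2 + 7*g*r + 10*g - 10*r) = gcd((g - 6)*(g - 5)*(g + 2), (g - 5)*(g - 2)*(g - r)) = g - 5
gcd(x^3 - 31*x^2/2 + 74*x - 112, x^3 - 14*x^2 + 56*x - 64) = x^2 - 12*x + 32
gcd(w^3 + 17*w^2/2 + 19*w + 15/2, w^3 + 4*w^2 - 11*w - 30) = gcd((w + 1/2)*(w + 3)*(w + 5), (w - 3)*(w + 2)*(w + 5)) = w + 5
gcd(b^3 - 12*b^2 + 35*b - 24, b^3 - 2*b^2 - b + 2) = b - 1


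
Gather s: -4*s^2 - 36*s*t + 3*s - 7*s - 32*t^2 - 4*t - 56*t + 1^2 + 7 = -4*s^2 + s*(-36*t - 4) - 32*t^2 - 60*t + 8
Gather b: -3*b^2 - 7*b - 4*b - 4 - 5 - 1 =-3*b^2 - 11*b - 10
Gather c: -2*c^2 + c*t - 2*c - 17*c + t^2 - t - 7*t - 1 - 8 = -2*c^2 + c*(t - 19) + t^2 - 8*t - 9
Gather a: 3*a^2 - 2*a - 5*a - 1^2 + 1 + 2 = 3*a^2 - 7*a + 2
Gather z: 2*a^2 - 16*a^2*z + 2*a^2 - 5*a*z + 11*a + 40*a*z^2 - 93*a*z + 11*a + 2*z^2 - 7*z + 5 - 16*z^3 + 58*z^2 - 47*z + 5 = 4*a^2 + 22*a - 16*z^3 + z^2*(40*a + 60) + z*(-16*a^2 - 98*a - 54) + 10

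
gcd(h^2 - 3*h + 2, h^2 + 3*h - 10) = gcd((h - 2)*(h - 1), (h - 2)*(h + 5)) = h - 2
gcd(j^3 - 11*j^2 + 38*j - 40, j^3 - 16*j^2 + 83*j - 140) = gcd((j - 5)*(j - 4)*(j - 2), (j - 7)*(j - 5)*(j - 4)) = j^2 - 9*j + 20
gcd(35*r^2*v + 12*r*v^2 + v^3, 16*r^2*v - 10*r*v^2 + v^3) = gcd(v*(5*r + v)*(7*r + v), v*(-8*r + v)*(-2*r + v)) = v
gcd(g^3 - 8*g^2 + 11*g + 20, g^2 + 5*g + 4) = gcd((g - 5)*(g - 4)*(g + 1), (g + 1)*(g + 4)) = g + 1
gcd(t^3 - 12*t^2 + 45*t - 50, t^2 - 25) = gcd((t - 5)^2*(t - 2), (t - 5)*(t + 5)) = t - 5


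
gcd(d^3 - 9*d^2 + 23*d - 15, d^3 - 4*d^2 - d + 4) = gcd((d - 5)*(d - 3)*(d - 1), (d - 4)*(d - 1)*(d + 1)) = d - 1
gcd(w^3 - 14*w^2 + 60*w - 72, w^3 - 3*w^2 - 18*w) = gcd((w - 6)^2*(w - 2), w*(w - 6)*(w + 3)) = w - 6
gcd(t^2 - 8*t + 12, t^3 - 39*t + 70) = t - 2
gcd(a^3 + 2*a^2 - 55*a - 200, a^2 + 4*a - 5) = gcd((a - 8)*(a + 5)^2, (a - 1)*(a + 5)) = a + 5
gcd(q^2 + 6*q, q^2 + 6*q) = q^2 + 6*q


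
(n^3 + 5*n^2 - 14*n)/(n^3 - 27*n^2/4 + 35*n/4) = 4*(n^2 + 5*n - 14)/(4*n^2 - 27*n + 35)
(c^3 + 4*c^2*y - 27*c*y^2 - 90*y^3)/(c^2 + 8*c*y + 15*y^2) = (c^2 + c*y - 30*y^2)/(c + 5*y)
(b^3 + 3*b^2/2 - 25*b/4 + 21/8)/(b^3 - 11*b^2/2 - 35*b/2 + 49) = (b^2 - 2*b + 3/4)/(b^2 - 9*b + 14)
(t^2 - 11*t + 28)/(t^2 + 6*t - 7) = (t^2 - 11*t + 28)/(t^2 + 6*t - 7)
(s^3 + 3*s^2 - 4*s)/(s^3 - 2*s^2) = (s^2 + 3*s - 4)/(s*(s - 2))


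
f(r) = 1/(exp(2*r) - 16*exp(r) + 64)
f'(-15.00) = 0.00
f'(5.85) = -0.00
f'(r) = (-2*exp(2*r) + 16*exp(r))/(exp(2*r) - 16*exp(r) + 64)^2 = 2*(8 - exp(r))*exp(r)/(exp(2*r) - 16*exp(r) + 64)^2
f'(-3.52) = 0.00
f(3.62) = 0.00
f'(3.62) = -0.00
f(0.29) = 0.02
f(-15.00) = 0.02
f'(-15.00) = 0.00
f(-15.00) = 0.02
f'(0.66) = 0.02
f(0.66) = 0.03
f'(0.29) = 0.01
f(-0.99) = 0.02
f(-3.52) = 0.02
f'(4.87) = -0.00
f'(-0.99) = 0.00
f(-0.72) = 0.02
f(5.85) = 0.00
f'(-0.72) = 0.00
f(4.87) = 0.00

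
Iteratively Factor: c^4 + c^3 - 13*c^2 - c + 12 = (c - 3)*(c^3 + 4*c^2 - c - 4) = (c - 3)*(c + 4)*(c^2 - 1) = (c - 3)*(c - 1)*(c + 4)*(c + 1)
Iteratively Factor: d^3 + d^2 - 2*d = (d - 1)*(d^2 + 2*d) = d*(d - 1)*(d + 2)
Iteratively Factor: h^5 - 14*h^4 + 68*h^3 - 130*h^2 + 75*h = (h - 5)*(h^4 - 9*h^3 + 23*h^2 - 15*h) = (h - 5)*(h - 1)*(h^3 - 8*h^2 + 15*h) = (h - 5)^2*(h - 1)*(h^2 - 3*h) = (h - 5)^2*(h - 3)*(h - 1)*(h)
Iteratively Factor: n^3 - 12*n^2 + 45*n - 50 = (n - 5)*(n^2 - 7*n + 10) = (n - 5)*(n - 2)*(n - 5)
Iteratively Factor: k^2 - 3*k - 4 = (k + 1)*(k - 4)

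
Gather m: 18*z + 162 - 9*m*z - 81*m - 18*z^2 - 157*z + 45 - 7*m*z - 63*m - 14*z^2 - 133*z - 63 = m*(-16*z - 144) - 32*z^2 - 272*z + 144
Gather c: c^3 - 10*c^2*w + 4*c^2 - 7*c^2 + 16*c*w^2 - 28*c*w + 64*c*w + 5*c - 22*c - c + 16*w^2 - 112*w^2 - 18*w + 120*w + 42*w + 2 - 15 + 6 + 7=c^3 + c^2*(-10*w - 3) + c*(16*w^2 + 36*w - 18) - 96*w^2 + 144*w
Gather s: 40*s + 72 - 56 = 40*s + 16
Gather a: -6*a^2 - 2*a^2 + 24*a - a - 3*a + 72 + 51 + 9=-8*a^2 + 20*a + 132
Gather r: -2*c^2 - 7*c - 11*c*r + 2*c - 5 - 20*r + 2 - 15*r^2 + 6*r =-2*c^2 - 5*c - 15*r^2 + r*(-11*c - 14) - 3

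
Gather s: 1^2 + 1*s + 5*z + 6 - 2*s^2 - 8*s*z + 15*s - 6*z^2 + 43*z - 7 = -2*s^2 + s*(16 - 8*z) - 6*z^2 + 48*z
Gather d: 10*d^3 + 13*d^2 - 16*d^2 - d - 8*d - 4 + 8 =10*d^3 - 3*d^2 - 9*d + 4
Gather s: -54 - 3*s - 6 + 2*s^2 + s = 2*s^2 - 2*s - 60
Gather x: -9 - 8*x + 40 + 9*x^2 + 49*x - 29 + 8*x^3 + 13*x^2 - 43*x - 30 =8*x^3 + 22*x^2 - 2*x - 28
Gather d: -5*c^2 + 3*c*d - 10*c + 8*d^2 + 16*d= -5*c^2 - 10*c + 8*d^2 + d*(3*c + 16)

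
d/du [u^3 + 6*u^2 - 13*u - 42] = 3*u^2 + 12*u - 13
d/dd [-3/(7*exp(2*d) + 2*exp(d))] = 6*(7*exp(d) + 1)*exp(-d)/(7*exp(d) + 2)^2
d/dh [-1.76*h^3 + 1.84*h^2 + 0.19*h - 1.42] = -5.28*h^2 + 3.68*h + 0.19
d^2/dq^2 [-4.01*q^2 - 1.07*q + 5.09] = -8.02000000000000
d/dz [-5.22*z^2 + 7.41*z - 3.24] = 7.41 - 10.44*z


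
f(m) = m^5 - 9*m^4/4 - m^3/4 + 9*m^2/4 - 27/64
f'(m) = 5*m^4 - 9*m^3 - 3*m^2/4 + 9*m/2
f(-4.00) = -1548.42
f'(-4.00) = 1826.00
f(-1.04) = -1.56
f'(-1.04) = 10.48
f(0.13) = -0.39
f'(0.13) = 0.55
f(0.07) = -0.41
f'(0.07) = 0.31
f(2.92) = 61.25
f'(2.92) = 146.17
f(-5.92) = -9904.50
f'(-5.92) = 7955.60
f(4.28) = 702.39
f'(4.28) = 977.72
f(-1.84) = -38.13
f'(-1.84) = 102.56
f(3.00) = 73.83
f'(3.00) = 168.75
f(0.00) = -0.42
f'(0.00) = 0.00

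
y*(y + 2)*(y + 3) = y^3 + 5*y^2 + 6*y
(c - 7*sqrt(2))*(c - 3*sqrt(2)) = c^2 - 10*sqrt(2)*c + 42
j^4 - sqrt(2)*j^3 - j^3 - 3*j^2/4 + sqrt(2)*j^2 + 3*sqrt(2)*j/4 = j*(j - 3/2)*(j + 1/2)*(j - sqrt(2))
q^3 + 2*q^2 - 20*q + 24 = (q - 2)^2*(q + 6)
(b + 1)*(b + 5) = b^2 + 6*b + 5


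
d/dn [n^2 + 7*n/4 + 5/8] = 2*n + 7/4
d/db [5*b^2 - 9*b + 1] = 10*b - 9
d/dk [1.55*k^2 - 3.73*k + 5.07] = 3.1*k - 3.73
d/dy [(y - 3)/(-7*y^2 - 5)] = (-7*y^2 + 14*y*(y - 3) - 5)/(7*y^2 + 5)^2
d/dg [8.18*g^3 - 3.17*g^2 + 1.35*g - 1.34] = 24.54*g^2 - 6.34*g + 1.35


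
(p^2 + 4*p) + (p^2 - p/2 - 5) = 2*p^2 + 7*p/2 - 5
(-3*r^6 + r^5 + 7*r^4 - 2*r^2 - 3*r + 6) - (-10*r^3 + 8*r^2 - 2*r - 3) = -3*r^6 + r^5 + 7*r^4 + 10*r^3 - 10*r^2 - r + 9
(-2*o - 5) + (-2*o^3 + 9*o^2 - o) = -2*o^3 + 9*o^2 - 3*o - 5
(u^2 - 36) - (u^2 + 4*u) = -4*u - 36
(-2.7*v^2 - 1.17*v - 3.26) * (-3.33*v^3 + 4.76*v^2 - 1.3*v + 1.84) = 8.991*v^5 - 8.9559*v^4 + 8.7966*v^3 - 18.9646*v^2 + 2.0852*v - 5.9984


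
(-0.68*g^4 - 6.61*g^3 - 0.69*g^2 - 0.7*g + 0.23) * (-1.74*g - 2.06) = 1.1832*g^5 + 12.9022*g^4 + 14.8172*g^3 + 2.6394*g^2 + 1.0418*g - 0.4738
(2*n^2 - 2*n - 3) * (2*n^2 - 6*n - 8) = 4*n^4 - 16*n^3 - 10*n^2 + 34*n + 24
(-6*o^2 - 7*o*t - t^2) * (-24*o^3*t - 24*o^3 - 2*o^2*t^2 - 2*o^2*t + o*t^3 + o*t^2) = 144*o^5*t + 144*o^5 + 180*o^4*t^2 + 180*o^4*t + 32*o^3*t^3 + 32*o^3*t^2 - 5*o^2*t^4 - 5*o^2*t^3 - o*t^5 - o*t^4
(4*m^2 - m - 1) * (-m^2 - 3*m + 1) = -4*m^4 - 11*m^3 + 8*m^2 + 2*m - 1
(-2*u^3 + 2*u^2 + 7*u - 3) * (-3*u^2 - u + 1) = 6*u^5 - 4*u^4 - 25*u^3 + 4*u^2 + 10*u - 3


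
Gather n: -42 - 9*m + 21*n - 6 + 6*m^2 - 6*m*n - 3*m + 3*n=6*m^2 - 12*m + n*(24 - 6*m) - 48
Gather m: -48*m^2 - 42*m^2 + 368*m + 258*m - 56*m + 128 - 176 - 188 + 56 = -90*m^2 + 570*m - 180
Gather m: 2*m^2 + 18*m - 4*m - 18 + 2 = 2*m^2 + 14*m - 16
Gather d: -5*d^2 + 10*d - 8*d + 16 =-5*d^2 + 2*d + 16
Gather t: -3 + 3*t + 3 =3*t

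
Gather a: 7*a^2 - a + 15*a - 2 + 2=7*a^2 + 14*a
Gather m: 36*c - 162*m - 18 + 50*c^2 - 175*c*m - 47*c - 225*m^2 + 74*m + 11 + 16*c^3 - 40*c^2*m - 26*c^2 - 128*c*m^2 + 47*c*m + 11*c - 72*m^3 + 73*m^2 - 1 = 16*c^3 + 24*c^2 - 72*m^3 + m^2*(-128*c - 152) + m*(-40*c^2 - 128*c - 88) - 8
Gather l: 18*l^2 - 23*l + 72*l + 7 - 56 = 18*l^2 + 49*l - 49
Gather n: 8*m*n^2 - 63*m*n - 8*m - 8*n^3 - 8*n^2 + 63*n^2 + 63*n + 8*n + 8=-8*m - 8*n^3 + n^2*(8*m + 55) + n*(71 - 63*m) + 8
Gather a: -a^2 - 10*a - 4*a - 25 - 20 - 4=-a^2 - 14*a - 49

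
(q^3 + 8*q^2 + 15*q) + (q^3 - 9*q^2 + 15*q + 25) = 2*q^3 - q^2 + 30*q + 25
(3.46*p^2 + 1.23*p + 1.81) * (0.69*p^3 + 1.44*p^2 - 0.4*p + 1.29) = 2.3874*p^5 + 5.8311*p^4 + 1.6361*p^3 + 6.5778*p^2 + 0.8627*p + 2.3349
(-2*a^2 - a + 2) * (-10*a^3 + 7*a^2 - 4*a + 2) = 20*a^5 - 4*a^4 - 19*a^3 + 14*a^2 - 10*a + 4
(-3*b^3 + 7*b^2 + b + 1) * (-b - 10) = 3*b^4 + 23*b^3 - 71*b^2 - 11*b - 10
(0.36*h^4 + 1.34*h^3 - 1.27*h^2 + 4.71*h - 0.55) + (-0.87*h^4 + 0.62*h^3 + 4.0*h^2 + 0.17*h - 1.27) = -0.51*h^4 + 1.96*h^3 + 2.73*h^2 + 4.88*h - 1.82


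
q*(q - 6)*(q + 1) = q^3 - 5*q^2 - 6*q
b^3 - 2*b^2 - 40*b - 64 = (b - 8)*(b + 2)*(b + 4)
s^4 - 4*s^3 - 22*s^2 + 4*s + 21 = (s - 7)*(s - 1)*(s + 1)*(s + 3)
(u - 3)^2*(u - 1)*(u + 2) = u^4 - 5*u^3 + u^2 + 21*u - 18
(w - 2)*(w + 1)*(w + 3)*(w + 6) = w^4 + 8*w^3 + 7*w^2 - 36*w - 36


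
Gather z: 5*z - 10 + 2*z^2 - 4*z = 2*z^2 + z - 10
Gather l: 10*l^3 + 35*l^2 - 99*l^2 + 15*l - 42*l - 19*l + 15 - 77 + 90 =10*l^3 - 64*l^2 - 46*l + 28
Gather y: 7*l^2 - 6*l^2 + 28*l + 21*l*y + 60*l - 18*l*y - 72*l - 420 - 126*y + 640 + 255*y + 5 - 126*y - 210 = l^2 + 16*l + y*(3*l + 3) + 15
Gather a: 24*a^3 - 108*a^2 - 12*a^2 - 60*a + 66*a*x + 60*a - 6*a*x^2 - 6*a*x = 24*a^3 - 120*a^2 + a*(-6*x^2 + 60*x)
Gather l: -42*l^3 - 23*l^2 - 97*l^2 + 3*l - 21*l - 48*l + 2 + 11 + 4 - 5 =-42*l^3 - 120*l^2 - 66*l + 12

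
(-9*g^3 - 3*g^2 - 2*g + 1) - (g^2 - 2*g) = -9*g^3 - 4*g^2 + 1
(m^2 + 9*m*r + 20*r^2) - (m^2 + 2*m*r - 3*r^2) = 7*m*r + 23*r^2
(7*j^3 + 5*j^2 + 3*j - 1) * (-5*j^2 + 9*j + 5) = -35*j^5 + 38*j^4 + 65*j^3 + 57*j^2 + 6*j - 5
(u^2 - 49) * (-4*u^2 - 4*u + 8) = -4*u^4 - 4*u^3 + 204*u^2 + 196*u - 392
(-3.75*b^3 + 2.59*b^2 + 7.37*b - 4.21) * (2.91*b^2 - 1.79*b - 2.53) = -10.9125*b^5 + 14.2494*b^4 + 26.2981*b^3 - 31.9961*b^2 - 11.1102*b + 10.6513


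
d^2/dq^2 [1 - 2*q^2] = -4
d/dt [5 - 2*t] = -2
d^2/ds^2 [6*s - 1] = 0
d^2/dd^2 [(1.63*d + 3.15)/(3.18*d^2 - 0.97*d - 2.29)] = ((-31.1004*d - 16.8718)*(-3.18*d^2 + 0.97*d + 2.29) - (1.63*d + 3.15)*(6.36*d - 0.97)*(12.72*d - 1.94))/(-3.18*d^2 + 0.97*d + 2.29)^3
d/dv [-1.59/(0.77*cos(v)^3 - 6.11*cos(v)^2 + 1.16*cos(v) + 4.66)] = (-3.6729*cos(v)^2 + 19.4298*cos(v) - 1.8444)*sin(v)/(0.77*cos(v)^3 - 6.11*cos(v)^2 + 1.16*cos(v) + 4.66)^2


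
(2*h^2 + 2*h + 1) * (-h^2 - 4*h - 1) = -2*h^4 - 10*h^3 - 11*h^2 - 6*h - 1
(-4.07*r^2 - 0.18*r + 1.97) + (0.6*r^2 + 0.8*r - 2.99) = -3.47*r^2 + 0.62*r - 1.02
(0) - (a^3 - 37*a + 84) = -a^3 + 37*a - 84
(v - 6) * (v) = v^2 - 6*v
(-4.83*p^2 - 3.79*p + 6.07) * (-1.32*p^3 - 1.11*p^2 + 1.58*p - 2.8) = 6.3756*p^5 + 10.3641*p^4 - 11.4369*p^3 + 0.798099999999998*p^2 + 20.2026*p - 16.996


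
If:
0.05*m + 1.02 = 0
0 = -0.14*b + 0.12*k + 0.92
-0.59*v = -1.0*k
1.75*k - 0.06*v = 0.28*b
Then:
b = 7.69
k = 1.31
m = -20.40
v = 2.21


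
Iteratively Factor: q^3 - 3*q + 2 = (q + 2)*(q^2 - 2*q + 1) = (q - 1)*(q + 2)*(q - 1)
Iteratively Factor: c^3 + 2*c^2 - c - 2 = (c + 2)*(c^2 - 1) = (c + 1)*(c + 2)*(c - 1)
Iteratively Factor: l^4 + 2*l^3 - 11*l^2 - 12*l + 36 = (l + 3)*(l^3 - l^2 - 8*l + 12) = (l + 3)^2*(l^2 - 4*l + 4) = (l - 2)*(l + 3)^2*(l - 2)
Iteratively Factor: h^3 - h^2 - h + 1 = (h - 1)*(h^2 - 1) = (h - 1)^2*(h + 1)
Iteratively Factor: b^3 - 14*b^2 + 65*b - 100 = (b - 5)*(b^2 - 9*b + 20) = (b - 5)*(b - 4)*(b - 5)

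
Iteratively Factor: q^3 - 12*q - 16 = (q + 2)*(q^2 - 2*q - 8) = (q - 4)*(q + 2)*(q + 2)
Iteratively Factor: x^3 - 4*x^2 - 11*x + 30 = (x + 3)*(x^2 - 7*x + 10) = (x - 5)*(x + 3)*(x - 2)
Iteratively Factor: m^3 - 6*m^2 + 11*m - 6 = (m - 2)*(m^2 - 4*m + 3) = (m - 3)*(m - 2)*(m - 1)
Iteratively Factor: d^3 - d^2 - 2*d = (d - 2)*(d^2 + d) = (d - 2)*(d + 1)*(d)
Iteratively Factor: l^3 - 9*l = (l)*(l^2 - 9) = l*(l - 3)*(l + 3)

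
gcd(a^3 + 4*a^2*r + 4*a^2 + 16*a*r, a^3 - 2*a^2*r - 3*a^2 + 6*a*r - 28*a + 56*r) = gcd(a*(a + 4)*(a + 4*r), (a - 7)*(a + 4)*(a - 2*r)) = a + 4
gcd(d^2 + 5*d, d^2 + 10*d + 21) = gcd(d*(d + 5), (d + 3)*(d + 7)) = 1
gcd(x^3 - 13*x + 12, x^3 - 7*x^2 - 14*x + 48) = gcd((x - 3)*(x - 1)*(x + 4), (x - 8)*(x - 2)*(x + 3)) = 1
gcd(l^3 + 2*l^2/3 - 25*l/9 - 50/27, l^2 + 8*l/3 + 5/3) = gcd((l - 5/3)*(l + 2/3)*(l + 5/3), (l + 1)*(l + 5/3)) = l + 5/3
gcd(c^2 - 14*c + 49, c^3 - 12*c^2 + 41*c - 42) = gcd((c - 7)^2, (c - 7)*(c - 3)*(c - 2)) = c - 7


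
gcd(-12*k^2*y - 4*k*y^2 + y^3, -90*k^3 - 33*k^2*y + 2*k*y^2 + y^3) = -6*k + y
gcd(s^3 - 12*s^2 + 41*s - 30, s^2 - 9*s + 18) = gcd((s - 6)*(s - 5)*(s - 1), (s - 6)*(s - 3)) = s - 6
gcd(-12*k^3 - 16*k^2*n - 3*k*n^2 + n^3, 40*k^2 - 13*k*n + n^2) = 1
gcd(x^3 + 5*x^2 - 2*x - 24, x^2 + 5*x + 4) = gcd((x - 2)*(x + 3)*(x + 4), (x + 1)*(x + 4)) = x + 4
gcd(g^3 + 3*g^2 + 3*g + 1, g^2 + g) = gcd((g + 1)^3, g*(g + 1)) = g + 1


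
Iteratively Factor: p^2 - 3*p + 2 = (p - 1)*(p - 2)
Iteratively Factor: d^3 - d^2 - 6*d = (d - 3)*(d^2 + 2*d) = (d - 3)*(d + 2)*(d)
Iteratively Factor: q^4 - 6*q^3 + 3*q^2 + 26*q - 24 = (q + 2)*(q^3 - 8*q^2 + 19*q - 12) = (q - 4)*(q + 2)*(q^2 - 4*q + 3) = (q - 4)*(q - 1)*(q + 2)*(q - 3)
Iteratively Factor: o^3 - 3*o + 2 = (o + 2)*(o^2 - 2*o + 1) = (o - 1)*(o + 2)*(o - 1)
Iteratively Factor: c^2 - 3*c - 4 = (c - 4)*(c + 1)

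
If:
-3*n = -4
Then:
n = 4/3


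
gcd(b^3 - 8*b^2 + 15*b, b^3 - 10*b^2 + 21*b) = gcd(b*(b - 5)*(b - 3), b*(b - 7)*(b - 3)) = b^2 - 3*b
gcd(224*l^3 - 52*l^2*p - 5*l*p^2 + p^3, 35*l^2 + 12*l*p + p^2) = 7*l + p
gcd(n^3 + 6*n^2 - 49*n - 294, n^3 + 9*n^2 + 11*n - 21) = n + 7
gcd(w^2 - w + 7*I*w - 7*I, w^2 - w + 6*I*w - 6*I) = w - 1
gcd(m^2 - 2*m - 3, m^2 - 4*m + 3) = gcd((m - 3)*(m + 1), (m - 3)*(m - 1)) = m - 3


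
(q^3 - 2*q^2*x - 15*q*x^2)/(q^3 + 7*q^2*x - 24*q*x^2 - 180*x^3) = q*(q + 3*x)/(q^2 + 12*q*x + 36*x^2)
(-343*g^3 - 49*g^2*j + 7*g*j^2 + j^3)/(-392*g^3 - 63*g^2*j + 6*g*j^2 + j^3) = (7*g - j)/(8*g - j)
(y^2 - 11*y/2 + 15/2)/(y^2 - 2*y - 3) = (y - 5/2)/(y + 1)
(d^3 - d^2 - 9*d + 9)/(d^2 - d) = d - 9/d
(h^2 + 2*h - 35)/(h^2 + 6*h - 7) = (h - 5)/(h - 1)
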